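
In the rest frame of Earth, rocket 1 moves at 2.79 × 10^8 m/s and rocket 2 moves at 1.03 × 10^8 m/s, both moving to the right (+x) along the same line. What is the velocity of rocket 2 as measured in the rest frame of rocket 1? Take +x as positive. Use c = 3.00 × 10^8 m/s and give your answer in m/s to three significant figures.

β_A = 0.930, β_B = 0.343 (dividing each by c = 3.00 × 10^8 m/s).
Transform to A's frame with the inverse velocity-addition law: u' = (u − v)/(1 − uv/c²), taking u = β_B and v = β_A.
u' = (0.343 − 0.930) / (1 − (0.930)(0.343)) = -0.5867/0.6807 = -0.8619.
u' = -0.8619 × 3.00 × 10^8 m/s.

-2.59 × 10^8 m/s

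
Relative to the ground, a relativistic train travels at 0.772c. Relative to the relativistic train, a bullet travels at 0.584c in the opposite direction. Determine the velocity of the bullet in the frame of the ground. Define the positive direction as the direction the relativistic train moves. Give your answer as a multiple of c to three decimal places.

With v = 0.772 and u' = -0.584 (in units of c),
u = (u' + v)/(1 + u'v/c²):
u = (-0.584 + 0.772) / (1 + (-0.584)·0.772) = 0.1880/0.5492 = 0.3423
(Galilean addition would give +0.188c.)

+0.342c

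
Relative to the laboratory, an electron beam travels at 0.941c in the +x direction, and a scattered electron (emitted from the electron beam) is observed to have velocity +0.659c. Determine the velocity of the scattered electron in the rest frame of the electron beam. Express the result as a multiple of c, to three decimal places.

-0.742c

Invert the composition law: u' = (u − v)/(1 − uv/c²).
u' = (0.659 − 0.941) / (1 − (0.659)(0.941)) = -0.2820/0.3799 = -0.7423.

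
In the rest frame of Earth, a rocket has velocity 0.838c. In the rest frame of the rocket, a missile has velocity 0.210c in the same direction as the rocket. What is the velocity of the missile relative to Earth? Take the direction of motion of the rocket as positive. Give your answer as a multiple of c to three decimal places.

With v = 0.838 and u' = 0.210 (in units of c),
u = (u' + v)/(1 + u'v/c²):
u = (0.210 + 0.838) / (1 + 0.210·0.838) = 1.0480/1.1760 = 0.8912

0.891c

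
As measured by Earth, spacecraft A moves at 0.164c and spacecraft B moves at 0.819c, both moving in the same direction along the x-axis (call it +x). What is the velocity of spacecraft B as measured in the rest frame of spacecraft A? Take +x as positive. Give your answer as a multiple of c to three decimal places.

β_A = 0.164, β_B = 0.819.
Transform to A's frame with the inverse velocity-addition law: u' = (u − v)/(1 − uv/c²), taking u = β_B and v = β_A.
u' = (0.819 − 0.164) / (1 − (0.164)(0.819)) = 0.6550/0.8657 = 0.7566.

+0.757c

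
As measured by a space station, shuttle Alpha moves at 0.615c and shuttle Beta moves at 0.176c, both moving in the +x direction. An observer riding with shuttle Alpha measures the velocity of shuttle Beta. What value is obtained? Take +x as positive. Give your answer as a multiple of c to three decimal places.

β_A = 0.615, β_B = 0.176.
Transform to A's frame with the inverse velocity-addition law: u' = (u − v)/(1 − uv/c²), taking u = β_B and v = β_A.
u' = (0.176 − 0.615) / (1 − (0.615)(0.176)) = -0.4390/0.8918 = -0.4923.

-0.492c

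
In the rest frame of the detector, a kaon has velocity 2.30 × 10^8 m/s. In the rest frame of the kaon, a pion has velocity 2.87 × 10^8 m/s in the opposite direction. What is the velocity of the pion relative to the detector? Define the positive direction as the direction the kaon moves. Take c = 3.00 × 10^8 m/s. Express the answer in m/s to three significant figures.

In units of c (dividing by 3.00 × 10^8 m/s): v = 0.767, u' = -0.957.
u = (u' + v)/(1 + u'v/c²):
u = (-0.957 + 0.767) / (1 + (-0.957)·0.767) = -0.1900/0.2666 = -0.7128
Converting back: u = -0.7128 × 3.00 × 10^8 m/s.

-2.14 × 10^8 m/s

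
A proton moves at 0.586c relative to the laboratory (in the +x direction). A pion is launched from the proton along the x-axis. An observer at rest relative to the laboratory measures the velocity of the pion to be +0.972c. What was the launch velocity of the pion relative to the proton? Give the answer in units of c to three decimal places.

Invert the composition law: u' = (u − v)/(1 − uv/c²).
u' = (0.972 − 0.586) / (1 − (0.972)(0.586)) = 0.3860/0.4304 = 0.8968.

+0.897c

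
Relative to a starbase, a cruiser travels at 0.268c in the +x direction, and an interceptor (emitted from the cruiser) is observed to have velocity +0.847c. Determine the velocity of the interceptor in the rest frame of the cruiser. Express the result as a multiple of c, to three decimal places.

+0.749c

Invert the composition law: u' = (u − v)/(1 − uv/c²).
u' = (0.847 − 0.268) / (1 − (0.847)(0.268)) = 0.5790/0.7730 = 0.7490.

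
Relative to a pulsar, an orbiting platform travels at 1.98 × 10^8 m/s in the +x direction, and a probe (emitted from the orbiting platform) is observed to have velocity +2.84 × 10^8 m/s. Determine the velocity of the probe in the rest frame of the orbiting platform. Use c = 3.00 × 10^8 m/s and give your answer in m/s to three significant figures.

+2.29 × 10^8 m/s

v = 0.660c, u = 0.947c.
Invert the composition law: u' = (u − v)/(1 − uv/c²).
u' = (0.947 − 0.660) / (1 − (0.947)(0.660)) = 0.2867/0.3752 = 0.7640.
u' = 0.7640 × 3.00 × 10^8 m/s.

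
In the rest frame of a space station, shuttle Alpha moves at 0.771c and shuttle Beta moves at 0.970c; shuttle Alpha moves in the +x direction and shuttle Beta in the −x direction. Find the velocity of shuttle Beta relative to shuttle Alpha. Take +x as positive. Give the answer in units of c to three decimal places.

β_A = 0.771, β_B = -0.970.
Transform to A's frame with the inverse velocity-addition law: u' = (u − v)/(1 − uv/c²), taking u = β_B and v = β_A.
u' = (-0.970 − 0.771) / (1 − (0.771)(-0.970)) = -1.7410/1.7479 = -0.9961.

-0.996c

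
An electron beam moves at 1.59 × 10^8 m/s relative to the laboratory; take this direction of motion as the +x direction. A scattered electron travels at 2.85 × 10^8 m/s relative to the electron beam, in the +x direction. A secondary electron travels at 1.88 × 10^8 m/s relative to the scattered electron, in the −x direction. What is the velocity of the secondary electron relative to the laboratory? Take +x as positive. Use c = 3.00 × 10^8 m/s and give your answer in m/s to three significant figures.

Apply u = (u' + v)/(1 + u'v/c²) successively, working outward toward the laboratory.
(Dividing each given speed by c = 3.00 × 10^8 m/s to work in units of c.)
Start: velocity of the electron beam relative to the laboratory = 0.5300c.
Compose with the scattered electron (u' = 0.950 in the electron beam frame): u_1 = (0.950 + 0.530) / (1 + 0.950·0.530) = 1.4800/1.5035 = 0.9844.
Compose with the secondary electron (u' = -0.627 in the scattered electron frame): u_2 = (-0.627 + 0.984) / (1 + (-0.627)·0.984) = 0.3577/0.3831 = 0.9336.
So u = 0.9336 × 3.00 × 10^8 m/s.

+2.80 × 10^8 m/s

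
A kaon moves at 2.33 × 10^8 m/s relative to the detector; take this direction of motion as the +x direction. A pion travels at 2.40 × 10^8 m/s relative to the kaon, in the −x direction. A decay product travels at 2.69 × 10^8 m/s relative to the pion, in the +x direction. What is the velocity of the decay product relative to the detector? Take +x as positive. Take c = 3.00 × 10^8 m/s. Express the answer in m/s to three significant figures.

Apply u = (u' + v)/(1 + u'v/c²) successively, working outward toward the detector.
(Dividing each given speed by c = 3.00 × 10^8 m/s to work in units of c.)
Start: velocity of the kaon relative to the detector = 0.7767c.
Compose with the pion (u' = -0.800 in the kaon frame): u_1 = (-0.800 + 0.777) / (1 + (-0.800)·0.777) = -0.0233/0.3787 = -0.0616.
Compose with the decay product (u' = 0.897 in the pion frame): u_2 = (0.897 + (-0.062)) / (1 + 0.897·(-0.062)) = 0.8350/0.9447 = 0.8839.
So u = 0.8839 × 3.00 × 10^8 m/s.

+2.65 × 10^8 m/s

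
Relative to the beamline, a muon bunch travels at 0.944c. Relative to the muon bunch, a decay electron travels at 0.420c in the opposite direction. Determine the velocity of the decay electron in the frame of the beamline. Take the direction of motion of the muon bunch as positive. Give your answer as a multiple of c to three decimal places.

+0.868c

With v = 0.944 and u' = -0.420 (in units of c),
u = (u' + v)/(1 + u'v/c²):
u = (-0.420 + 0.944) / (1 + (-0.420)·0.944) = 0.5240/0.6035 = 0.8682
(Galilean addition would give +0.524c.)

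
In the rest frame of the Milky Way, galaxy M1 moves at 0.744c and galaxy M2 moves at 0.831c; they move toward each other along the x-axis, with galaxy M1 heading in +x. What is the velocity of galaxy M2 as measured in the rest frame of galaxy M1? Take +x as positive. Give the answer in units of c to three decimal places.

β_A = 0.744, β_B = -0.831.
Transform to A's frame with the inverse velocity-addition law: u' = (u − v)/(1 − uv/c²), taking u = β_B and v = β_A.
u' = (-0.831 − 0.744) / (1 − (0.744)(-0.831)) = -1.5750/1.6183 = -0.9733.

-0.973c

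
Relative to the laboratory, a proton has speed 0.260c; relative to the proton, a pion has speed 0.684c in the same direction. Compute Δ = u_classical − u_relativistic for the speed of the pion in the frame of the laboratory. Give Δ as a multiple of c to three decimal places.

Galilean: u_cl = 0.684 + 0.260 = 0.9440.
Relativistic: u_rel = (0.684 + 0.260) / (1 + 0.684·0.260) = 0.9440/1.1778 = 0.8015.
Δ = 0.9440 − 0.8015 = 0.1425.

Δ = 0.143c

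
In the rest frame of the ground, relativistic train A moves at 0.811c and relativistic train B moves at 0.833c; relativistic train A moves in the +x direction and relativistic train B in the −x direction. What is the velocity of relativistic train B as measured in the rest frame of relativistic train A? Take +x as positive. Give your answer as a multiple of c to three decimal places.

-0.981c

β_A = 0.811, β_B = -0.833.
Transform to A's frame with the inverse velocity-addition law: u' = (u − v)/(1 − uv/c²), taking u = β_B and v = β_A.
u' = (-0.833 − 0.811) / (1 − (0.811)(-0.833)) = -1.6440/1.6756 = -0.9812.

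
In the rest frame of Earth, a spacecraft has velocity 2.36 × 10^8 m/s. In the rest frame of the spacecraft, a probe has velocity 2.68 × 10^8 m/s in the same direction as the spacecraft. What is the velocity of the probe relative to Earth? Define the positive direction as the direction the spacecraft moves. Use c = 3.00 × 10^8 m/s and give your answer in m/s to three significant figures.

In units of c (dividing by 3.00 × 10^8 m/s): v = 0.787, u' = 0.893.
u = (u' + v)/(1 + u'v/c²):
u = (0.893 + 0.787) / (1 + 0.893·0.787) = 1.6800/1.7028 = 0.9866
Converting back: u = 0.9866 × 3.00 × 10^8 m/s.

2.96 × 10^8 m/s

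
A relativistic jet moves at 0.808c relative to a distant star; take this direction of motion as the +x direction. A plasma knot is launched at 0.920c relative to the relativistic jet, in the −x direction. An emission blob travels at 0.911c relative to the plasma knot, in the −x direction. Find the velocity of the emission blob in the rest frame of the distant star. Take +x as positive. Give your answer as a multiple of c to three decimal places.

Apply u = (u' + v)/(1 + u'v/c²) successively, working outward toward the distant star.
Start: velocity of the relativistic jet relative to the distant star = 0.8080c.
Compose with the plasma knot (u' = -0.920 in the relativistic jet frame): u_1 = (-0.920 + 0.808) / (1 + (-0.920)·0.808) = -0.1120/0.2566 = -0.4364.
Compose with the emission blob (u' = -0.911 in the plasma knot frame): u_2 = (-0.911 + (-0.436)) / (1 + (-0.911)·(-0.436)) = -1.3474/1.3976 = -0.9641.

-0.964c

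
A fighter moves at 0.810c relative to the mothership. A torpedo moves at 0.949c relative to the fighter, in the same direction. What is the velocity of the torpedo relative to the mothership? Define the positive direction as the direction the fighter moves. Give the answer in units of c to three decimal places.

0.995c

With v = 0.810 and u' = 0.949 (in units of c),
u = (u' + v)/(1 + u'v/c²):
u = (0.949 + 0.810) / (1 + 0.949·0.810) = 1.7590/1.7687 = 0.9945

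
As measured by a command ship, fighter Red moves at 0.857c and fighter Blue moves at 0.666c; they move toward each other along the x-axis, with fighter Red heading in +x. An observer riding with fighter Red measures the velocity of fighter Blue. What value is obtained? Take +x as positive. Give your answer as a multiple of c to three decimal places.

-0.970c

β_A = 0.857, β_B = -0.666.
Transform to A's frame with the inverse velocity-addition law: u' = (u − v)/(1 − uv/c²), taking u = β_B and v = β_A.
u' = (-0.666 − 0.857) / (1 − (0.857)(-0.666)) = -1.5230/1.5708 = -0.9696.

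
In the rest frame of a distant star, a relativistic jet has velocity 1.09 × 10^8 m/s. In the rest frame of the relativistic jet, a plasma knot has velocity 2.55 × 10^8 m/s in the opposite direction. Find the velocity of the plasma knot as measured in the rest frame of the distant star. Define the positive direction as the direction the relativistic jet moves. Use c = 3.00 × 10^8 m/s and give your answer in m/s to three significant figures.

In units of c (dividing by 3.00 × 10^8 m/s): v = 0.363, u' = -0.850.
u = (u' + v)/(1 + u'v/c²):
u = (-0.850 + 0.363) / (1 + (-0.850)·0.363) = -0.4867/0.6912 = -0.7041
(Galilean addition would give -0.487c.)
Converting back: u = -0.7041 × 3.00 × 10^8 m/s.

-2.11 × 10^8 m/s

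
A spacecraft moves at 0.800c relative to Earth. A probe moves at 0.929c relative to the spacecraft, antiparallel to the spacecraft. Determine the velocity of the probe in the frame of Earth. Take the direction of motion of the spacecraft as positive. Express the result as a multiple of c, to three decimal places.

-0.502c

With v = 0.800 and u' = -0.929 (in units of c),
u = (u' + v)/(1 + u'v/c²):
u = (-0.929 + 0.800) / (1 + (-0.929)·0.800) = -0.1290/0.2568 = -0.5023
(Galilean addition would give -0.129c.)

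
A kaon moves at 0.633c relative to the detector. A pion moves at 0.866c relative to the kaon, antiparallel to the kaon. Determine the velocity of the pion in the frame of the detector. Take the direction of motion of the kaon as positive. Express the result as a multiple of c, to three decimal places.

With v = 0.633 and u' = -0.866 (in units of c),
u = (u' + v)/(1 + u'v/c²):
u = (-0.866 + 0.633) / (1 + (-0.866)·0.633) = -0.2330/0.4518 = -0.5157

-0.516c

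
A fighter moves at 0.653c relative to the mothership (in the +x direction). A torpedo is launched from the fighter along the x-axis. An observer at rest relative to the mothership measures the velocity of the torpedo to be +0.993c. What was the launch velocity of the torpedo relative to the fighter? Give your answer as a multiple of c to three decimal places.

Invert the composition law: u' = (u − v)/(1 − uv/c²).
u' = (0.993 − 0.653) / (1 − (0.993)(0.653)) = 0.3400/0.3516 = 0.9671.

+0.967c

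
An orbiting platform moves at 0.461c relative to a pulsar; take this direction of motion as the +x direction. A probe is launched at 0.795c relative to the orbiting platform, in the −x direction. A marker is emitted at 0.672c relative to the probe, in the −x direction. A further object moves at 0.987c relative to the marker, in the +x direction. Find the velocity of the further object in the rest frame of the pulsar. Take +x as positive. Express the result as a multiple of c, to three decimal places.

+0.805c

Apply u = (u' + v)/(1 + u'v/c²) successively, working outward toward the pulsar.
Start: velocity of the orbiting platform relative to the pulsar = 0.4610c.
Compose with the probe (u' = -0.795 in the orbiting platform frame): u_1 = (-0.795 + 0.461) / (1 + (-0.795)·0.461) = -0.3340/0.6335 = -0.5272.
Compose with the marker (u' = -0.672 in the probe frame): u_2 = (-0.672 + (-0.527)) / (1 + (-0.672)·(-0.527)) = -1.1992/1.3543 = -0.8855.
Compose with the further object (u' = 0.987 in the marker frame): u_3 = (0.987 + (-0.885)) / (1 + 0.987·(-0.885)) = 0.1015/0.1260 = 0.8055.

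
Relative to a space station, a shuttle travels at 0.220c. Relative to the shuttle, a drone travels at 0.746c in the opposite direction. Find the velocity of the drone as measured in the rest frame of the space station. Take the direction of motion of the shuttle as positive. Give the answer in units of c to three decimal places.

With v = 0.220 and u' = -0.746 (in units of c),
u = (u' + v)/(1 + u'v/c²):
u = (-0.746 + 0.220) / (1 + (-0.746)·0.220) = -0.5260/0.8359 = -0.6293
(Galilean addition would give -0.526c.)

-0.629c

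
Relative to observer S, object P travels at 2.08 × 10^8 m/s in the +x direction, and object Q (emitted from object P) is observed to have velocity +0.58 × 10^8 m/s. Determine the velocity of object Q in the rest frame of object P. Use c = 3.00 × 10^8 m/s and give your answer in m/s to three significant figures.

v = 0.693c, u = 0.193c.
Invert the composition law: u' = (u − v)/(1 − uv/c²).
u' = (0.193 − 0.693) / (1 − (0.193)(0.693)) = -0.5000/0.8660 = -0.5774.
u' = -0.5774 × 3.00 × 10^8 m/s.

-1.73 × 10^8 m/s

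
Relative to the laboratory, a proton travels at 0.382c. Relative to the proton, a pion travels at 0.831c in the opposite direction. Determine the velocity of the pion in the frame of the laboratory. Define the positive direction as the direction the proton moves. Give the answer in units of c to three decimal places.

-0.658c

With v = 0.382 and u' = -0.831 (in units of c),
u = (u' + v)/(1 + u'v/c²):
u = (-0.831 + 0.382) / (1 + (-0.831)·0.382) = -0.4490/0.6826 = -0.6578
(Galilean addition would give -0.449c.)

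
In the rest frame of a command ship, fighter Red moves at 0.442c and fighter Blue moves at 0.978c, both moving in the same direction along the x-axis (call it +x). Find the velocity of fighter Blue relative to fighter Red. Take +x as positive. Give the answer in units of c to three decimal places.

β_A = 0.442, β_B = 0.978.
Transform to A's frame with the inverse velocity-addition law: u' = (u − v)/(1 − uv/c²), taking u = β_B and v = β_A.
u' = (0.978 − 0.442) / (1 − (0.442)(0.978)) = 0.5360/0.5677 = 0.9441.

+0.944c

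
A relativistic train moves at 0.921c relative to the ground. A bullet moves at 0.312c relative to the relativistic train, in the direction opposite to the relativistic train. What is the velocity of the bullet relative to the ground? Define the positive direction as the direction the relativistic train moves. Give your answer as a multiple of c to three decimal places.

With v = 0.921 and u' = -0.312 (in units of c),
u = (u' + v)/(1 + u'v/c²):
u = (-0.312 + 0.921) / (1 + (-0.312)·0.921) = 0.6090/0.7126 = 0.8546
(Galilean addition would give +0.609c.)

+0.855c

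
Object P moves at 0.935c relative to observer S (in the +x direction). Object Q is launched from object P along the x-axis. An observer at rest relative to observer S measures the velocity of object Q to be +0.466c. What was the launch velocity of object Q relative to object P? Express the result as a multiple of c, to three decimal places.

-0.831c

Invert the composition law: u' = (u − v)/(1 − uv/c²).
u' = (0.466 − 0.935) / (1 − (0.466)(0.935)) = -0.4690/0.5643 = -0.8311.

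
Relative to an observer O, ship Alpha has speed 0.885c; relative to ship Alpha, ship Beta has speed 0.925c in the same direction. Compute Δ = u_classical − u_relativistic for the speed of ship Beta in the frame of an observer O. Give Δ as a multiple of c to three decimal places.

Δ = 0.815c

Galilean: u_cl = 0.925 + 0.885 = 1.8100.
Relativistic: u_rel = (0.925 + 0.885) / (1 + 0.925·0.885) = 1.8100/1.8186 = 0.9953.
Δ = 1.8100 − 0.9953 = 0.8147.
(The classical prediction exceeds c; the relativistic result does not.)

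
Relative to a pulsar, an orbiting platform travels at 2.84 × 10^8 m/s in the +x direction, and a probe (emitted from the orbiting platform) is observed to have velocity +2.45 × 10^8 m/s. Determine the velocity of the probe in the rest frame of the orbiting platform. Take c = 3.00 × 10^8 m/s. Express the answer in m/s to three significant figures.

-1.72 × 10^8 m/s

v = 0.947c, u = 0.817c.
Invert the composition law: u' = (u − v)/(1 − uv/c²).
u' = (0.817 − 0.947) / (1 − (0.817)(0.947)) = -0.1300/0.2269 = -0.5730.
u' = -0.5730 × 3.00 × 10^8 m/s.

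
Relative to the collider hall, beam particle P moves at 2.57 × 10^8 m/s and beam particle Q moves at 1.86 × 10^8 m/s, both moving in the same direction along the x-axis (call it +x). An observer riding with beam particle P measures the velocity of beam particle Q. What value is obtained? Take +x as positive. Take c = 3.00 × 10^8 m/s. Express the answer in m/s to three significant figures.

-1.51 × 10^8 m/s

β_A = 0.857, β_B = 0.620 (dividing each by c = 3.00 × 10^8 m/s).
Transform to A's frame with the inverse velocity-addition law: u' = (u − v)/(1 − uv/c²), taking u = β_B and v = β_A.
u' = (0.620 − 0.857) / (1 − (0.857)(0.620)) = -0.2367/0.4689 = -0.5048.
u' = -0.5048 × 3.00 × 10^8 m/s.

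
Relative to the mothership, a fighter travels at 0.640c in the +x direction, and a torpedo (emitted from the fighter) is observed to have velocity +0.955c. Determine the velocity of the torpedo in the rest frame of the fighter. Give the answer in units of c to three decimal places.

+0.810c

Invert the composition law: u' = (u − v)/(1 − uv/c²).
u' = (0.955 − 0.640) / (1 − (0.955)(0.640)) = 0.3150/0.3888 = 0.8102.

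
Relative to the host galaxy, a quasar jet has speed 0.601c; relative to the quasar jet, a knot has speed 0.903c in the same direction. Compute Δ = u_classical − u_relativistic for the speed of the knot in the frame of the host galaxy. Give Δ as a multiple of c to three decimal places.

Δ = 0.529c

Galilean: u_cl = 0.903 + 0.601 = 1.5040.
Relativistic: u_rel = (0.903 + 0.601) / (1 + 0.903·0.601) = 1.5040/1.5427 = 0.9749.
Δ = 1.5040 − 0.9749 = 0.5291.
(The classical prediction exceeds c; the relativistic result does not.)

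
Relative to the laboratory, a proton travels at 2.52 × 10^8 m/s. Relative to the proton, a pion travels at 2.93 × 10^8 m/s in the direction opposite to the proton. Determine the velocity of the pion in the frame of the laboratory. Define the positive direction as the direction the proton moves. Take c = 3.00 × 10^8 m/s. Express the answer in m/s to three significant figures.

In units of c (dividing by 3.00 × 10^8 m/s): v = 0.840, u' = -0.977.
u = (u' + v)/(1 + u'v/c²):
u = (-0.977 + 0.840) / (1 + (-0.977)·0.840) = -0.1367/0.1796 = -0.7610
Converting back: u = -0.7610 × 3.00 × 10^8 m/s.

-2.28 × 10^8 m/s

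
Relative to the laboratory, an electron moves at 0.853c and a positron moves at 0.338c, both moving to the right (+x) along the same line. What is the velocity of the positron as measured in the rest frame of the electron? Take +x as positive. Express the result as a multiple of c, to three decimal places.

β_A = 0.853, β_B = 0.338.
Transform to A's frame with the inverse velocity-addition law: u' = (u − v)/(1 − uv/c²), taking u = β_B and v = β_A.
u' = (0.338 − 0.853) / (1 − (0.853)(0.338)) = -0.5150/0.7117 = -0.7236.

-0.724c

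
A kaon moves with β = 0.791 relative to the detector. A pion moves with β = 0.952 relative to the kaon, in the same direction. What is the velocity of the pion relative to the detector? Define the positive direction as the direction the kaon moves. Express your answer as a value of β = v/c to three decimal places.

β = 0.994

With v = 0.791 and u' = 0.952 (in units of c),
u = (u' + v)/(1 + u'v/c²):
u = (0.952 + 0.791) / (1 + 0.952·0.791) = 1.7430/1.7530 = 0.9943
(Galilean addition would give +1.743c, exceeding c.)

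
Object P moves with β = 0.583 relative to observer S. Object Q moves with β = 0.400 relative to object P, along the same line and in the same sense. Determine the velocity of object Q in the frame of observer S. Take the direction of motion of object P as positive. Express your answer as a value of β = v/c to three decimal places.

With v = 0.583 and u' = 0.400 (in units of c),
u = (u' + v)/(1 + u'v/c²):
u = (0.400 + 0.583) / (1 + 0.400·0.583) = 0.9830/1.2332 = 0.7971

β = 0.797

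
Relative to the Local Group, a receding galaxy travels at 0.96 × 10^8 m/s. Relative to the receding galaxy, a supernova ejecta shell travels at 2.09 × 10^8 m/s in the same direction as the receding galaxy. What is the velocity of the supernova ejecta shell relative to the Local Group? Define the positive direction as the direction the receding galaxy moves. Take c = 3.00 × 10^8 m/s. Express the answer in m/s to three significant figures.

In units of c (dividing by 3.00 × 10^8 m/s): v = 0.320, u' = 0.697.
u = (u' + v)/(1 + u'v/c²):
u = (0.697 + 0.320) / (1 + 0.697·0.320) = 1.0167/1.2229 = 0.8313
Converting back: u = 0.8313 × 3.00 × 10^8 m/s.

2.49 × 10^8 m/s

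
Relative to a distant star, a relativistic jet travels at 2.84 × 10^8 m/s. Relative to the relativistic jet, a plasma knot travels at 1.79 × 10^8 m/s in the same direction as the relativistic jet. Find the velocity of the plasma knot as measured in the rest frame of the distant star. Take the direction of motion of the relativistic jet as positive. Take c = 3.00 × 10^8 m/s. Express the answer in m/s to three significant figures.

2.96 × 10^8 m/s

In units of c (dividing by 3.00 × 10^8 m/s): v = 0.947, u' = 0.597.
u = (u' + v)/(1 + u'v/c²):
u = (0.597 + 0.947) / (1 + 0.597·0.947) = 1.5433/1.5648 = 0.9863
Converting back: u = 0.9863 × 3.00 × 10^8 m/s.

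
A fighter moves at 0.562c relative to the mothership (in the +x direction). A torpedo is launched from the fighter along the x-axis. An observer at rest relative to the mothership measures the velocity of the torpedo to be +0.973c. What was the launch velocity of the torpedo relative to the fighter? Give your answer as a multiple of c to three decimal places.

Invert the composition law: u' = (u − v)/(1 − uv/c²).
u' = (0.973 − 0.562) / (1 − (0.973)(0.562)) = 0.4110/0.4532 = 0.9069.

+0.907c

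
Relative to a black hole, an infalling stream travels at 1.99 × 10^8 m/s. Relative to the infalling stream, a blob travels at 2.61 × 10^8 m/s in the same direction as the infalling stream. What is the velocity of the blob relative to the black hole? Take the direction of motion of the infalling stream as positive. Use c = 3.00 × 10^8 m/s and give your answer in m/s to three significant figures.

In units of c (dividing by 3.00 × 10^8 m/s): v = 0.663, u' = 0.870.
u = (u' + v)/(1 + u'v/c²):
u = (0.870 + 0.663) / (1 + 0.870·0.663) = 1.5333/1.5771 = 0.9722
(Galilean addition would give +1.533c, exceeding c.)
Converting back: u = 0.9722 × 3.00 × 10^8 m/s.

2.92 × 10^8 m/s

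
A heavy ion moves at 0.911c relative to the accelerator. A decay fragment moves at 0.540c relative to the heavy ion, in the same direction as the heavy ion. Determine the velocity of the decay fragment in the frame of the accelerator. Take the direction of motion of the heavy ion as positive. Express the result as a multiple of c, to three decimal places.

0.973c

With v = 0.911 and u' = 0.540 (in units of c),
u = (u' + v)/(1 + u'v/c²):
u = (0.540 + 0.911) / (1 + 0.540·0.911) = 1.4510/1.4919 = 0.9726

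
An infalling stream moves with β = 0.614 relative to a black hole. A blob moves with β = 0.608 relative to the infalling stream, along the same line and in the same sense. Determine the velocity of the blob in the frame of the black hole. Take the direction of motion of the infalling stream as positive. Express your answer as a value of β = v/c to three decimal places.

β = 0.890

With v = 0.614 and u' = 0.608 (in units of c),
u = (u' + v)/(1 + u'v/c²):
u = (0.608 + 0.614) / (1 + 0.608·0.614) = 1.2220/1.3733 = 0.8898
(Galilean addition would give +1.222c, exceeding c.)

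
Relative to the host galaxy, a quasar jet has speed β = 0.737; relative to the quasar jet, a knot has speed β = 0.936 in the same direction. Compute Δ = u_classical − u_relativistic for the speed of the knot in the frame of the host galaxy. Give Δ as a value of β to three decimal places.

Galilean: u_cl = 0.936 + 0.737 = 1.6730.
Relativistic: u_rel = (0.936 + 0.737) / (1 + 0.936·0.737) = 1.6730/1.6898 = 0.9900.
Δ = 1.6730 − 0.9900 = 0.6830.
(The classical prediction exceeds c; the relativistic result does not.)

Δ = 0.683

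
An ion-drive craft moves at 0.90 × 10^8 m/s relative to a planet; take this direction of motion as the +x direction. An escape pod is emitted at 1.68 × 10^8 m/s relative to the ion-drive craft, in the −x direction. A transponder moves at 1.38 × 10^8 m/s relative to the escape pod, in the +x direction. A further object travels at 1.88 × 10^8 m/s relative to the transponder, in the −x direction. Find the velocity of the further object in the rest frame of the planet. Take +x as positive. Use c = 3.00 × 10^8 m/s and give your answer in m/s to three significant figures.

-1.53 × 10^8 m/s

Apply u = (u' + v)/(1 + u'v/c²) successively, working outward toward the planet.
(Dividing each given speed by c = 3.00 × 10^8 m/s to work in units of c.)
Start: velocity of the ion-drive craft relative to the planet = 0.3000c.
Compose with the escape pod (u' = -0.560 in the ion-drive craft frame): u_1 = (-0.560 + 0.300) / (1 + (-0.560)·0.300) = -0.2600/0.8320 = -0.3125.
Compose with the transponder (u' = 0.460 in the escape pod frame): u_2 = (0.460 + (-0.312)) / (1 + 0.460·(-0.312)) = 0.1475/0.8562 = 0.1723.
Compose with the further object (u' = -0.627 in the transponder frame): u_3 = (-0.627 + 0.172) / (1 + (-0.627)·0.172) = -0.4544/0.8920 = -0.5094.
So u = -0.5094 × 3.00 × 10^8 m/s.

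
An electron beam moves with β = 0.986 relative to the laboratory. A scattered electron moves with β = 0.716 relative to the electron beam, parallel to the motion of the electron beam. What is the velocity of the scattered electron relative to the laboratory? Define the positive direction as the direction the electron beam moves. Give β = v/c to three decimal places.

With v = 0.986 and u' = 0.716 (in units of c),
u = (u' + v)/(1 + u'v/c²):
u = (0.716 + 0.986) / (1 + 0.716·0.986) = 1.7020/1.7060 = 0.9977

β = 0.998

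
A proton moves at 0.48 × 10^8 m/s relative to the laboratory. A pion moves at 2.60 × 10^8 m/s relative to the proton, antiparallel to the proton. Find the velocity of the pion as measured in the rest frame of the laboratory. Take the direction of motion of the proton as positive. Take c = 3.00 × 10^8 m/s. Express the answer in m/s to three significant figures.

-2.46 × 10^8 m/s

In units of c (dividing by 3.00 × 10^8 m/s): v = 0.160, u' = -0.867.
u = (u' + v)/(1 + u'v/c²):
u = (-0.867 + 0.160) / (1 + (-0.867)·0.160) = -0.7067/0.8613 = -0.8204
Converting back: u = -0.8204 × 3.00 × 10^8 m/s.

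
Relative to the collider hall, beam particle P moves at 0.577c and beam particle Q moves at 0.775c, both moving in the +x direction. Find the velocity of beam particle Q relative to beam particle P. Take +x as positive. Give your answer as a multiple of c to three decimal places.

β_A = 0.577, β_B = 0.775.
Transform to A's frame with the inverse velocity-addition law: u' = (u − v)/(1 − uv/c²), taking u = β_B and v = β_A.
u' = (0.775 − 0.577) / (1 − (0.577)(0.775)) = 0.1980/0.5528 = 0.3582.

+0.358c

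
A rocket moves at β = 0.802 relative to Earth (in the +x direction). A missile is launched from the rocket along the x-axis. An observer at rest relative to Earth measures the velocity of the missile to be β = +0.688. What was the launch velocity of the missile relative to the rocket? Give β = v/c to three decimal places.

Invert the composition law: u' = (u − v)/(1 − uv/c²).
u' = (0.688 − 0.802) / (1 − (0.688)(0.802)) = -0.1140/0.4482 = -0.2543.

β = -0.254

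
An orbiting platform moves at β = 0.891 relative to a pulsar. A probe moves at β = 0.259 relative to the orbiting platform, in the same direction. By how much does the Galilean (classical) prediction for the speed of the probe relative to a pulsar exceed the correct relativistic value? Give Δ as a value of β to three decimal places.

Galilean: u_cl = 0.259 + 0.891 = 1.1500.
Relativistic: u_rel = (0.259 + 0.891) / (1 + 0.259·0.891) = 1.1500/1.2308 = 0.9344.
Δ = 1.1500 − 0.9344 = 0.2156.
(The classical prediction exceeds c; the relativistic result does not.)

Δ = 0.216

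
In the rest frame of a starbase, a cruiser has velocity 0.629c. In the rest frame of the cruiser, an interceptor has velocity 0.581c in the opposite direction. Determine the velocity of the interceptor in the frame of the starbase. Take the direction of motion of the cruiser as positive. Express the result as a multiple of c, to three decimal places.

With v = 0.629 and u' = -0.581 (in units of c),
u = (u' + v)/(1 + u'v/c²):
u = (-0.581 + 0.629) / (1 + (-0.581)·0.629) = 0.0480/0.6346 = 0.0756
(Galilean addition would give +0.048c.)

+0.076c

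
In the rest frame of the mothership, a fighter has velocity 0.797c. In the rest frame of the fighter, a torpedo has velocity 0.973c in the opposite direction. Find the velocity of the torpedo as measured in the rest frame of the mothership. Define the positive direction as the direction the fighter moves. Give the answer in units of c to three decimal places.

-0.784c

With v = 0.797 and u' = -0.973 (in units of c),
u = (u' + v)/(1 + u'v/c²):
u = (-0.973 + 0.797) / (1 + (-0.973)·0.797) = -0.1760/0.2245 = -0.7839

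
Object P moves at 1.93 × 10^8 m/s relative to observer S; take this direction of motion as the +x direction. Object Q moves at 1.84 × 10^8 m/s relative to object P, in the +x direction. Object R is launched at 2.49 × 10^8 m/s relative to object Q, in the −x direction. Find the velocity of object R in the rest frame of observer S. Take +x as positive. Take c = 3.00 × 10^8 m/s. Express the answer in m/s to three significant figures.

+8.46 × 10^7 m/s

Apply u = (u' + v)/(1 + u'v/c²) successively, working outward toward observer S.
(Dividing each given speed by c = 3.00 × 10^8 m/s to work in units of c.)
Start: velocity of object P relative to observer S = 0.6433c.
Compose with object Q (u' = 0.613 in object P frame): u_1 = (0.613 + 0.643) / (1 + 0.613·0.643) = 1.2567/1.3946 = 0.9011.
Compose with object R (u' = -0.830 in object Q frame): u_2 = (-0.830 + 0.901) / (1 + (-0.830)·0.901) = 0.0711/0.2521 = 0.2821.
So u = 0.2821 × 3.00 × 10^8 m/s.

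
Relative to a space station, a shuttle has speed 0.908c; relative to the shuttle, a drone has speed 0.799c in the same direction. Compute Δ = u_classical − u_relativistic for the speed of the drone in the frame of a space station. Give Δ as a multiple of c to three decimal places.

Δ = 0.718c

Galilean: u_cl = 0.799 + 0.908 = 1.7070.
Relativistic: u_rel = (0.799 + 0.908) / (1 + 0.799·0.908) = 1.7070/1.7255 = 0.9893.
Δ = 1.7070 − 0.9893 = 0.7177.
(The classical prediction exceeds c; the relativistic result does not.)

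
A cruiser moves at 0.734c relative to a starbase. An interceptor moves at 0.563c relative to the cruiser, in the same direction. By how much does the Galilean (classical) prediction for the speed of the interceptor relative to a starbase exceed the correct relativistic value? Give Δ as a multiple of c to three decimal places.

Galilean: u_cl = 0.563 + 0.734 = 1.2970.
Relativistic: u_rel = (0.563 + 0.734) / (1 + 0.563·0.734) = 1.2970/1.4132 = 0.9177.
Δ = 1.2970 − 0.9177 = 0.3793.
(The classical prediction exceeds c; the relativistic result does not.)

Δ = 0.379c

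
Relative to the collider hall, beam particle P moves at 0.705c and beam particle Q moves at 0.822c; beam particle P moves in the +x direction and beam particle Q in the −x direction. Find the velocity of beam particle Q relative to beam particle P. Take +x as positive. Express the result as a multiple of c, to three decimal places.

β_A = 0.705, β_B = -0.822.
Transform to A's frame with the inverse velocity-addition law: u' = (u − v)/(1 − uv/c²), taking u = β_B and v = β_A.
u' = (-0.822 − 0.705) / (1 − (0.705)(-0.822)) = -1.5270/1.5795 = -0.9668.

-0.967c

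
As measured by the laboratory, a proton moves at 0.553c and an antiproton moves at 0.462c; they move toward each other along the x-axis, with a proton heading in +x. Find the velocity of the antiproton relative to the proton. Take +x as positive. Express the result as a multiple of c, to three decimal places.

-0.808c

β_A = 0.553, β_B = -0.462.
Transform to A's frame with the inverse velocity-addition law: u' = (u − v)/(1 − uv/c²), taking u = β_B and v = β_A.
u' = (-0.462 − 0.553) / (1 − (0.553)(-0.462)) = -1.0150/1.2555 = -0.8085.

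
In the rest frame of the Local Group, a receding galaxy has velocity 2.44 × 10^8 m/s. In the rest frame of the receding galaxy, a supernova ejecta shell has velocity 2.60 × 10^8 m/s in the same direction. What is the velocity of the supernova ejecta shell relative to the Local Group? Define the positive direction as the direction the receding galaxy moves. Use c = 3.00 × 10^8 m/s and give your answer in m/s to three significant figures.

2.96 × 10^8 m/s

In units of c (dividing by 3.00 × 10^8 m/s): v = 0.813, u' = 0.867.
u = (u' + v)/(1 + u'v/c²):
u = (0.867 + 0.813) / (1 + 0.867·0.813) = 1.6800/1.7049 = 0.9854
Converting back: u = 0.9854 × 3.00 × 10^8 m/s.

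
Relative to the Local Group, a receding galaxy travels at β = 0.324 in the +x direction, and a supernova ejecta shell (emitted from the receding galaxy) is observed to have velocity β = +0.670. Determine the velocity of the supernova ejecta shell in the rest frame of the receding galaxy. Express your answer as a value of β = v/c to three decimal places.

β = +0.442

Invert the composition law: u' = (u − v)/(1 − uv/c²).
u' = (0.670 − 0.324) / (1 − (0.670)(0.324)) = 0.3460/0.7829 = 0.4419.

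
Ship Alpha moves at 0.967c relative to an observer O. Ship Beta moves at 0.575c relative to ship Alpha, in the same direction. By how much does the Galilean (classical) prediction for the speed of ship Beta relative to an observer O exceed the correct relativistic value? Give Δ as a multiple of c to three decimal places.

Δ = 0.551c

Galilean: u_cl = 0.575 + 0.967 = 1.5420.
Relativistic: u_rel = (0.575 + 0.967) / (1 + 0.575·0.967) = 1.5420/1.5560 = 0.9910.
Δ = 1.5420 − 0.9910 = 0.5510.
(The classical prediction exceeds c; the relativistic result does not.)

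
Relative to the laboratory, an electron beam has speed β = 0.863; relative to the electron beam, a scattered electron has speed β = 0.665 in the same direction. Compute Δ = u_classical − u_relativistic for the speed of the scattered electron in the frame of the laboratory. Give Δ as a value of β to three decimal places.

Δ = 0.557

Galilean: u_cl = 0.665 + 0.863 = 1.5280.
Relativistic: u_rel = (0.665 + 0.863) / (1 + 0.665·0.863) = 1.5280/1.5739 = 0.9708.
Δ = 1.5280 − 0.9708 = 0.5572.
(The classical prediction exceeds c; the relativistic result does not.)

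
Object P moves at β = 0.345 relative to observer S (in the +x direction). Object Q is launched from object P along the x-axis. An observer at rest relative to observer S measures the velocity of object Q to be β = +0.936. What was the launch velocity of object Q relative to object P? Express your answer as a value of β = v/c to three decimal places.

Invert the composition law: u' = (u − v)/(1 − uv/c²).
u' = (0.936 − 0.345) / (1 − (0.936)(0.345)) = 0.5910/0.6771 = 0.8729.

β = +0.873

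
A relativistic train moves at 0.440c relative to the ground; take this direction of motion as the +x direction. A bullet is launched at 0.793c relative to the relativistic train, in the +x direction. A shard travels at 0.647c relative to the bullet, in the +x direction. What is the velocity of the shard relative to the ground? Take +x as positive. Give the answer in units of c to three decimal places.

0.981c

Apply u = (u' + v)/(1 + u'v/c²) successively, working outward toward the ground.
Start: velocity of the relativistic train relative to the ground = 0.4400c.
Compose with the bullet (u' = 0.793 in the relativistic train frame): u_1 = (0.793 + 0.440) / (1 + 0.793·0.440) = 1.2330/1.3489 = 0.9141.
Compose with the shard (u' = 0.647 in the bullet frame): u_2 = (0.647 + 0.914) / (1 + 0.647·0.914) = 1.5611/1.5914 = 0.9809.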